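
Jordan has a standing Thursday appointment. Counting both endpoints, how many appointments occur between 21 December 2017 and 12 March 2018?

21 December 2017 is a Thursday.
The range spans 82 days (inclusive of both endpoints).
82 = 7 × 11 + 5, so there are 11 full weeks plus 5 extra days.
Each full week contributes one Thursday: 11 so far.
The 5 extra days are Thu, Fri, Sat, Sun, Mon — 1 of them qualifies.
Total: 11 + 1 = 12.

12 Thursdays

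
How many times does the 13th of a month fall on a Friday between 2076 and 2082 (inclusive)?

12

Friday-the-13ths by year:
2076: Mar, Nov
2077: Aug
2078: May
2079: Jan, Oct
2080: Sep, Dec
2081: Jun
2082: Feb, Mar, Nov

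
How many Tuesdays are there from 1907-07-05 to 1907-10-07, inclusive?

13

1907-07-05 is a Friday.
The range spans 95 days (inclusive of both endpoints).
95 = 7 × 13 + 4, so there are 13 full weeks plus 4 extra days.
Each full week contributes one Tuesday: 13 so far.
The 4 extra days are Fri, Sat, Sun, Mon — none qualify.
Total: 13 + 0 = 13.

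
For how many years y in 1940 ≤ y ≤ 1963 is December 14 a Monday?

3

Day of week of December 14 in each year:
1940: Sat, 1941: Sun, 1942: Mon ✓, 1943: Tue, 1944: Thu, 1945: Fri, 1946: Sat, 1947: Sun, 1948: Tue, 1949: Wed, 1950: Thu, 1951: Fri, 1952: Sun, 1953: Mon ✓, 1954: Tue, 1955: Wed, 1956: Fri, 1957: Sat, 1958: Sun, 1959: Mon ✓, 1960: Wed, 1961: Thu, 1962: Fri, 1963: Sat
Mondays: 1942, 1953, 1959.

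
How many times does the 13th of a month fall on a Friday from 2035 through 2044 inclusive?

18

Friday-the-13ths by year:
2035: Apr, Jul
2036: Jun
2037: Feb, Mar, Nov
2038: Aug
2039: May
2040: Jan, Apr, Jul
2041: Sep, Dec
2042: Jun
2043: Feb, Mar, Nov
2044: May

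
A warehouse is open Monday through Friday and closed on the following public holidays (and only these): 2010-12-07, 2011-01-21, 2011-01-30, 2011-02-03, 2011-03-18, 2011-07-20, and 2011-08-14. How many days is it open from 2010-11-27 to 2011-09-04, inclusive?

195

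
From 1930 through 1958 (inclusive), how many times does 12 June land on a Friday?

4

Day of week of June 12 in each year:
1930: Thu, 1931: Fri ✓, 1932: Sun, 1933: Mon, 1934: Tue, 1935: Wed, 1936: Fri ✓, 1937: Sat, 1938: Sun, 1939: Mon, 1940: Wed, 1941: Thu, 1942: Fri ✓, 1943: Sat, 1944: Mon, 1945: Tue, 1946: Wed, 1947: Thu, 1948: Sat, 1949: Sun, 1950: Mon, 1951: Tue, 1952: Thu, 1953: Fri ✓, 1954: Sat, 1955: Sun, 1956: Tue, 1957: Wed, 1958: Thu
Fridays: 1931, 1936, 1942, 1953.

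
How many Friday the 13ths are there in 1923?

The 13th falls on a Friday when the month's 13th has weekday Fri.
Jan 13 is Sat; Feb 13 is Tue; Mar 13 is Tue; Apr 13 is Fri ✓; May 13 is Sun; Jun 13 is Wed; Jul 13 is Fri ✓; Aug 13 is Mon; Sep 13 is Thu; Oct 13 is Sat; Nov 13 is Tue; Dec 13 is Thu.
Friday the 13ths: Apr, Jul.

2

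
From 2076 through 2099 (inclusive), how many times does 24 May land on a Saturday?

4

Day of week of May 24 in each year:
2076: Sun, 2077: Mon, 2078: Tue, 2079: Wed, 2080: Fri, 2081: Sat ✓, 2082: Sun, 2083: Mon, 2084: Wed, 2085: Thu, 2086: Fri, 2087: Sat ✓, 2088: Mon, 2089: Tue, 2090: Wed, 2091: Thu, 2092: Sat ✓, 2093: Sun, 2094: Mon, 2095: Tue, 2096: Thu, 2097: Fri, 2098: Sat ✓, 2099: Sun
Saturdays: 2081, 2087, 2092, 2098.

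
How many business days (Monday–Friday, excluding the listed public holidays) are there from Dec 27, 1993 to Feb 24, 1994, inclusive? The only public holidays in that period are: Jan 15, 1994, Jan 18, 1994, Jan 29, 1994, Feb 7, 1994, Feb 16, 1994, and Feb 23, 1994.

40

Dec 27, 1993 is a Monday.
From Dec 27, 1993 to Feb 24, 1994 is 60 days inclusive.
60 = 7 × 8 + 4, so there are 8 full weeks plus 4 extra days.
Each full week contributes 5 weekdays (Mon–Fri): 8 × 5 = 40.
The 4 extra days are Monday, Tuesday, Wednesday, Thursday — 4 of them qualify.
Total: 40 + 4 = 44.
Holidays: Jan 15, 1994 (Sat); Jan 18, 1994 (Tue); Jan 29, 1994 (Sat); Feb 7, 1994 (Mon); Feb 16, 1994 (Wed); Feb 23, 1994 (Wed).
4 of the 6 holidays fall on weekdays; the rest are weekends and were already excluded.
Business days: 44 − 4 = 40.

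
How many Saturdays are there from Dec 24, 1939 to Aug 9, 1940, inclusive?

Dec 24, 1939 is a Sunday.
From Dec 24, 1939 to Aug 9, 1940 is 230 days inclusive.
230 = 7 × 32 + 6, so there are 32 full weeks plus 6 extra days.
Each full week contributes one Saturday: 32 so far.
The 6 extra days are Sunday, Monday, Tuesday, Wednesday, Thursday, Friday — none qualify.
Total: 32 + 0 = 32.

32 Saturdays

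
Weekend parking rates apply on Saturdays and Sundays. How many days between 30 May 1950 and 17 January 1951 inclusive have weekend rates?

66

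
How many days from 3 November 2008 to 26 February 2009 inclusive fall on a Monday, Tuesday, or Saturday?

50

3 November 2008 is a Monday.
That's 116 days from start to end, counting both.
116 = 7 × 16 + 4, so there are 16 full weeks plus 4 extra days.
Each full week contributes 3 days from the set (Mon, Tue, Sat): 16 × 3 = 48.
The 4 extra days are Monday, Tuesday, Wednesday, Thursday — 2 of them qualify.
Total: 48 + 2 = 50.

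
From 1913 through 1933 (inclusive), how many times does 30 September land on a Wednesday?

Day of week of September 30 in each year:
1913: Tue, 1914: Wed ✓, 1915: Thu, 1916: Sat, 1917: Sun, 1918: Mon, 1919: Tue, 1920: Thu, 1921: Fri, 1922: Sat, 1923: Sun, 1924: Tue, 1925: Wed ✓, 1926: Thu, 1927: Fri, 1928: Sun, 1929: Mon, 1930: Tue, 1931: Wed ✓, 1932: Fri, 1933: Sat
Wednesdays: 1914, 1925, 1931.

3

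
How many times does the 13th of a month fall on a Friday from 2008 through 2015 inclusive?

15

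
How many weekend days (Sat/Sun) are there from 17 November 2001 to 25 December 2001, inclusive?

12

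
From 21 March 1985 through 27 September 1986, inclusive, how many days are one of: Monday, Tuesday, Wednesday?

237

21 March 1985 is a Thursday.
From 21 March 1985 to 27 September 1986 is 556 days inclusive.
556 = 7 × 79 + 3, so there are 79 full weeks plus 3 extra days.
Each full week contributes 3 days from the set (Mon, Tue, Wed): 79 × 3 = 237.
The 3 extra days are Thu, Fri, Sat — none qualify.
Total: 237 + 0 = 237.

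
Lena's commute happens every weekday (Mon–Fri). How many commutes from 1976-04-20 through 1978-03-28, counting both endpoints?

1976-04-20 is a Tuesday.
The range spans 708 days (inclusive of both endpoints).
708 = 7 × 101 + 1, so there are 101 full weeks plus 1 extra day.
Each full week contributes 5 weekdays (Mon–Fri): 101 × 5 = 505.
The 1 extra day is Tue — 1 of them qualifies.
Total: 505 + 1 = 506.

506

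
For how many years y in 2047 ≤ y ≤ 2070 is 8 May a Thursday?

4

Day of week of May 8 in each year:
2047: Wed, 2048: Fri, 2049: Sat, 2050: Sun, 2051: Mon, 2052: Wed, 2053: Thu ✓, 2054: Fri, 2055: Sat, 2056: Mon, 2057: Tue, 2058: Wed, 2059: Thu ✓, 2060: Sat, 2061: Sun, 2062: Mon, 2063: Tue, 2064: Thu ✓, 2065: Fri, 2066: Sat, 2067: Sun, 2068: Tue, 2069: Wed, 2070: Thu ✓
Thursdays: 2053, 2059, 2064, 2070.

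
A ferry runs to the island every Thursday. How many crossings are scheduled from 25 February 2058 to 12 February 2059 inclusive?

25 February 2058 is a Monday.
The range spans 353 days (inclusive of both endpoints).
353 = 7 × 50 + 3, so there are 50 full weeks plus 3 extra days.
Each full week contributes one Thursday: 50 so far.
The 3 extra days are Monday, Tuesday, Wednesday — none qualify.
Total: 50 + 0 = 50.

50 Thursdays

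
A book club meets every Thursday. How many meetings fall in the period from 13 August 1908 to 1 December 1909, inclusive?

13 August 1908 is a Thursday.
That's 476 days from start to end, counting both.
476 = 7 × 68, so the span is exactly 68 full weeks.
Each full week contributes one Thursday: 68 so far.
Total: 68.

68 Thursdays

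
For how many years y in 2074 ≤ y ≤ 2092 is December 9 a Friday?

Day of week of December 9 in each year:
2074: Sun, 2075: Mon, 2076: Wed, 2077: Thu, 2078: Fri ✓, 2079: Sat, 2080: Mon, 2081: Tue, 2082: Wed, 2083: Thu, 2084: Sat, 2085: Sun, 2086: Mon, 2087: Tue, 2088: Thu, 2089: Fri ✓, 2090: Sat, 2091: Sun, 2092: Tue
Fridays: 2078, 2089.

2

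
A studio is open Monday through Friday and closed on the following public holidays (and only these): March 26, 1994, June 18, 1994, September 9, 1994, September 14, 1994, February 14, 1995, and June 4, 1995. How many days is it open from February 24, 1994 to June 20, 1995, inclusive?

February 24, 1994 is a Thursday.
From February 24, 1994 to June 20, 1995 is 482 days inclusive.
482 = 7 × 68 + 6, so there are 68 full weeks plus 6 extra days.
Each full week contributes 5 weekdays (Mon–Fri): 68 × 5 = 340.
The 6 extra days are Thu, Fri, Sat, Sun, Mon, Tue — 4 of them qualify.
Total: 340 + 4 = 344.
Holidays: March 26, 1994 (Sat); June 18, 1994 (Sat); September 9, 1994 (Fri); September 14, 1994 (Wed); February 14, 1995 (Tue); June 4, 1995 (Sun).
3 of the 6 holidays fall on weekdays; the rest are weekends and were already excluded.
Business days: 344 − 3 = 341.

341 business days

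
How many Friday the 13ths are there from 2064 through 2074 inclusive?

Friday-the-13ths by year:
2064: Jun
2065: Feb, Mar, Nov
2066: Aug
2067: May
2068: Jan, Apr, Jul
2069: Sep, Dec
2070: Jun
2071: Feb, Mar, Nov
2072: May
2073: Jan, Oct
2074: Apr, Jul

20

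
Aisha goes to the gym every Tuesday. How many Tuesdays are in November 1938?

1938-11-01 is a Tuesday.
From 1938-11-01 to 1938-11-30 is 30 days inclusive.
30 = 7 × 4 + 2, so there are 4 full weeks plus 2 extra days.
Each full week contributes one Tuesday: 4 so far.
The 2 extra days are Tuesday, Wednesday — 1 of them qualifies.
Total: 4 + 1 = 5.

5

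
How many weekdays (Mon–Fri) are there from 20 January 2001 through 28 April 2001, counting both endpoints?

70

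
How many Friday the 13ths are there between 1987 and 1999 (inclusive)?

Friday-the-13ths by year:
1987: Feb, Mar, Nov
1988: May
1989: Jan, Oct
1990: Apr, Jul
1991: Sep, Dec
1992: Mar, Nov
1993: Aug
1994: May
1995: Jan, Oct
1996: Sep, Dec
1997: Jun
1998: Feb, Mar, Nov
1999: Aug

23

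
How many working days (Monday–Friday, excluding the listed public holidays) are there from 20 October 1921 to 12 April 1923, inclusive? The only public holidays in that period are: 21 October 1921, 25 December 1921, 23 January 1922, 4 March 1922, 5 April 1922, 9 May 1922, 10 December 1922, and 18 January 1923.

20 October 1921 is a Thursday.
That's 540 days from start to end, counting both.
540 = 7 × 77 + 1, so there are 77 full weeks plus 1 extra day.
Each full week contributes 5 weekdays (Mon–Fri): 77 × 5 = 385.
The 1 extra day is Thursday — 1 of them qualifies.
Total: 385 + 1 = 386.
Holidays: 21 October 1921 (Fri); 25 December 1921 (Sun); 23 January 1922 (Mon); 4 March 1922 (Sat); 5 April 1922 (Wed); 9 May 1922 (Tue); 10 December 1922 (Sun); 18 January 1923 (Thu).
5 of the 8 holidays fall on weekdays; the rest are weekends and were already excluded.
Business days: 386 − 5 = 381.

381 working days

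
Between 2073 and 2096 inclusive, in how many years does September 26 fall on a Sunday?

4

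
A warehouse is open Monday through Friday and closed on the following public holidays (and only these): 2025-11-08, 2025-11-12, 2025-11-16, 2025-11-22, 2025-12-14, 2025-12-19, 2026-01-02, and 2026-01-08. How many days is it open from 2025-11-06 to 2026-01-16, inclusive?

48 business days

2025-11-06 is a Thursday.
That's 72 days from start to end, counting both.
72 = 7 × 10 + 2, so there are 10 full weeks plus 2 extra days.
Each full week contributes 5 weekdays (Mon–Fri): 10 × 5 = 50.
The 2 extra days are Thursday, Friday — 2 of them qualify.
Total: 50 + 2 = 52.
Holidays: 2025-11-08 (Sat); 2025-11-12 (Wed); 2025-11-16 (Sun); 2025-11-22 (Sat); 2025-12-14 (Sun); 2025-12-19 (Fri); 2026-01-02 (Fri); 2026-01-08 (Thu).
4 of the 8 holidays fall on weekdays; the rest are weekends and were already excluded.
Business days: 52 − 4 = 48.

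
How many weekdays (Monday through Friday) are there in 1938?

1938-01-01 is a Saturday.
From 1938-01-01 to 1938-12-31 is 365 days inclusive.
365 = 7 × 52 + 1, so there are 52 full weeks plus 1 extra day.
Each full week contributes 5 weekdays (Mon–Fri): 52 × 5 = 260.
The 1 extra day is Saturday — none qualify.
Total: 260 + 0 = 260.

260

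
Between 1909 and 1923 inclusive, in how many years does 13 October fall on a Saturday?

Day of week of October 13 in each year:
1909: Wed, 1910: Thu, 1911: Fri, 1912: Sun, 1913: Mon, 1914: Tue, 1915: Wed, 1916: Fri, 1917: Sat ✓, 1918: Sun, 1919: Mon, 1920: Wed, 1921: Thu, 1922: Fri, 1923: Sat ✓
Saturdays: 1917, 1923.

2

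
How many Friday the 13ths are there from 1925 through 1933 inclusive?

Friday-the-13ths by year:
1925: Feb, Mar, Nov
1926: Aug
1927: May
1928: Jan, Apr, Jul
1929: Sep, Dec
1930: Jun
1931: Feb, Mar, Nov
1932: May
1933: Jan, Oct

17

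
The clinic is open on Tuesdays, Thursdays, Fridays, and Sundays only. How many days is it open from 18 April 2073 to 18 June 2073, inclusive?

36

18 April 2073 is a Tuesday.
The range spans 62 days (inclusive of both endpoints).
62 = 7 × 8 + 6, so there are 8 full weeks plus 6 extra days.
Each full week contributes 4 days from the set (Tue, Thu, Fri, Sun): 8 × 4 = 32.
The 6 extra days are Tue, Wed, Thu, Fri, Sat, Sun — 4 of them qualify.
Total: 32 + 4 = 36.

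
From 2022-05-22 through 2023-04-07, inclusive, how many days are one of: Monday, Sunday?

92

2022-05-22 is a Sunday.
The range spans 321 days (inclusive of both endpoints).
321 = 7 × 45 + 6, so there are 45 full weeks plus 6 extra days.
Each full week contributes 2 days from the set (Mon, Sun): 45 × 2 = 90.
The 6 extra days are Sun, Mon, Tue, Wed, Thu, Fri — 2 of them qualify.
Total: 90 + 2 = 92.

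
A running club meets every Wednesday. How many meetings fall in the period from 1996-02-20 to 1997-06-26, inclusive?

71

1996-02-20 is a Tuesday.
That's 493 days from start to end, counting both.
493 = 7 × 70 + 3, so there are 70 full weeks plus 3 extra days.
Each full week contributes one Wednesday: 70 so far.
The 3 extra days are Tuesday, Wednesday, Thursday — 1 of them qualifies.
Total: 70 + 1 = 71.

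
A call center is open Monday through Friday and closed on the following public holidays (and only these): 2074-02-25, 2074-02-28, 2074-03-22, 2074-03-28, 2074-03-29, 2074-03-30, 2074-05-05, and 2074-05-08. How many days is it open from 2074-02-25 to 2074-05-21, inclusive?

2074-02-25 is a Sunday.
The range spans 86 days (inclusive of both endpoints).
86 = 7 × 12 + 2, so there are 12 full weeks plus 2 extra days.
Each full week contributes 5 weekdays (Mon–Fri): 12 × 5 = 60.
The 2 extra days are Sunday, Monday — 1 of them qualifies.
Total: 60 + 1 = 61.
Holidays: 2074-02-25 (Sun); 2074-02-28 (Wed); 2074-03-22 (Thu); 2074-03-28 (Wed); 2074-03-29 (Thu); 2074-03-30 (Fri); 2074-05-05 (Sat); 2074-05-08 (Tue).
6 of the 8 holidays fall on weekdays; the rest are weekends and were already excluded.
Business days: 61 − 6 = 55.

55 working days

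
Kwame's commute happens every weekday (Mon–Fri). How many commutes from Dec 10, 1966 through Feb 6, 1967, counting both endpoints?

Dec 10, 1966 is a Saturday.
That's 59 days from start to end, counting both.
59 = 7 × 8 + 3, so there are 8 full weeks plus 3 extra days.
Each full week contributes 5 weekdays (Mon–Fri): 8 × 5 = 40.
The 3 extra days are Saturday, Sunday, Monday — 1 of them qualifies.
Total: 40 + 1 = 41.

41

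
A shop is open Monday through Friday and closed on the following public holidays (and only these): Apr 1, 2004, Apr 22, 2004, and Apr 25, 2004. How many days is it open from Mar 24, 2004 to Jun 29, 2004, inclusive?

Mar 24, 2004 is a Wednesday.
That's 98 days from start to end, counting both.
98 = 7 × 14, so the span is exactly 14 full weeks.
Each full week contributes 5 weekdays (Mon–Fri): 14 × 5 = 70.
Total: 70.
Holidays: Apr 1, 2004 (Thu); Apr 22, 2004 (Thu); Apr 25, 2004 (Sun).
2 of the 3 holidays fall on weekdays; the rest are weekends and were already excluded.
Business days: 70 − 2 = 68.

68 business days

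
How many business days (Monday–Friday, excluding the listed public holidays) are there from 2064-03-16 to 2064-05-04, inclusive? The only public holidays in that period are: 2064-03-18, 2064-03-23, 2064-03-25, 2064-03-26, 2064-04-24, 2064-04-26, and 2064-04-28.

30

2064-03-16 is a Sunday.
From 2064-03-16 to 2064-05-04 is 50 days inclusive.
50 = 7 × 7 + 1, so there are 7 full weeks plus 1 extra day.
Each full week contributes 5 weekdays (Mon–Fri): 7 × 5 = 35.
The 1 extra day is Sun — none qualify.
Total: 35 + 0 = 35.
Holidays: 2064-03-18 (Tue); 2064-03-23 (Sun); 2064-03-25 (Tue); 2064-03-26 (Wed); 2064-04-24 (Thu); 2064-04-26 (Sat); 2064-04-28 (Mon).
5 of the 7 holidays fall on weekdays; the rest are weekends and were already excluded.
Business days: 35 − 5 = 30.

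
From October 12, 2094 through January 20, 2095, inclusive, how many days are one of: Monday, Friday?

October 12, 2094 is a Tuesday.
The range spans 101 days (inclusive of both endpoints).
101 = 7 × 14 + 3, so there are 14 full weeks plus 3 extra days.
Each full week contributes 2 days from the set (Mon, Fri): 14 × 2 = 28.
The 3 extra days are Tue, Wed, Thu — none qualify.
Total: 28 + 0 = 28.

28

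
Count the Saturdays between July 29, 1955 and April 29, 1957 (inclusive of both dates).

92

July 29, 1955 is a Friday.
From July 29, 1955 to April 29, 1957 is 641 days inclusive.
641 = 7 × 91 + 4, so there are 91 full weeks plus 4 extra days.
Each full week contributes one Saturday: 91 so far.
The 4 extra days are Fri, Sat, Sun, Mon — 1 of them qualifies.
Total: 91 + 1 = 92.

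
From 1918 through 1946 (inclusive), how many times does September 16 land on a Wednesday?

4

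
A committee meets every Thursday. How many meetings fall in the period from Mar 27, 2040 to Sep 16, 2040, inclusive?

25

Mar 27, 2040 is a Tuesday.
That's 174 days from start to end, counting both.
174 = 7 × 24 + 6, so there are 24 full weeks plus 6 extra days.
Each full week contributes one Thursday: 24 so far.
The 6 extra days are Tuesday, Wednesday, Thursday, Friday, Saturday, Sunday — 1 of them qualifies.
Total: 24 + 1 = 25.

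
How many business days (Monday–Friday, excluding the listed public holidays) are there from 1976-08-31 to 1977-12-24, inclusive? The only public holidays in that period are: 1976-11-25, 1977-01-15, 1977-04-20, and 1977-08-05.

341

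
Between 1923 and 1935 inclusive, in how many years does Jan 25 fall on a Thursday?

2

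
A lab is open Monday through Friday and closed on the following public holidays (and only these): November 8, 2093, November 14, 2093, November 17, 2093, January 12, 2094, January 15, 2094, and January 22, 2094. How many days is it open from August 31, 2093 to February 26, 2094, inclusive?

August 31, 2093 is a Monday.
The range spans 180 days (inclusive of both endpoints).
180 = 7 × 25 + 5, so there are 25 full weeks plus 5 extra days.
Each full week contributes 5 weekdays (Mon–Fri): 25 × 5 = 125.
The 5 extra days are Monday, Tuesday, Wednesday, Thursday, Friday — 5 of them qualify.
Total: 125 + 5 = 130.
Holidays: November 8, 2093 (Sun); November 14, 2093 (Sat); November 17, 2093 (Tue); January 12, 2094 (Tue); January 15, 2094 (Fri); January 22, 2094 (Fri).
4 of the 6 holidays fall on weekdays; the rest are weekends and were already excluded.
Business days: 130 − 4 = 126.

126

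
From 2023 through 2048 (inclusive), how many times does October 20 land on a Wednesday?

3

Day of week of October 20 in each year:
2023: Fri, 2024: Sun, 2025: Mon, 2026: Tue, 2027: Wed ✓, 2028: Fri, 2029: Sat, 2030: Sun, 2031: Mon, 2032: Wed ✓, 2033: Thu, 2034: Fri, 2035: Sat, 2036: Mon, 2037: Tue, 2038: Wed ✓, 2039: Thu, 2040: Sat, 2041: Sun, 2042: Mon, 2043: Tue, 2044: Thu, 2045: Fri, 2046: Sat, 2047: Sun, 2048: Tue
Wednesdays: 2027, 2032, 2038.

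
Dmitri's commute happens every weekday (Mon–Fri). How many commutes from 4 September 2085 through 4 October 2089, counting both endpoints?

1066 weekdays

4 September 2085 is a Tuesday.
That's 1492 days from start to end, counting both.
1492 = 7 × 213 + 1, so there are 213 full weeks plus 1 extra day.
Each full week contributes 5 weekdays (Mon–Fri): 213 × 5 = 1065.
The 1 extra day is Tue — 1 of them qualifies.
Total: 1065 + 1 = 1066.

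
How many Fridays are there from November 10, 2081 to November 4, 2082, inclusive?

November 10, 2081 is a Monday.
The range spans 360 days (inclusive of both endpoints).
360 = 7 × 51 + 3, so there are 51 full weeks plus 3 extra days.
Each full week contributes one Friday: 51 so far.
The 3 extra days are Monday, Tuesday, Wednesday — none qualify.
Total: 51 + 0 = 51.

51 Fridays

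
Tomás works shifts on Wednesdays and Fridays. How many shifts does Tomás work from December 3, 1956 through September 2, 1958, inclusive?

182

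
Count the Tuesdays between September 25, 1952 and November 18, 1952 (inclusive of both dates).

8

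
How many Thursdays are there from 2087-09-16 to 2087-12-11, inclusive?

2087-09-16 is a Tuesday.
That's 87 days from start to end, counting both.
87 = 7 × 12 + 3, so there are 12 full weeks plus 3 extra days.
Each full week contributes one Thursday: 12 so far.
The 3 extra days are Tuesday, Wednesday, Thursday — 1 of them qualifies.
Total: 12 + 1 = 13.

13 Thursdays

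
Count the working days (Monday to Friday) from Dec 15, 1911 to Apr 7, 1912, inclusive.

Dec 15, 1911 is a Friday.
That's 115 days from start to end, counting both.
115 = 7 × 16 + 3, so there are 16 full weeks plus 3 extra days.
Each full week contributes 5 weekdays (Mon–Fri): 16 × 5 = 80.
The 3 extra days are Fri, Sat, Sun — 1 of them qualifies.
Total: 80 + 1 = 81.

81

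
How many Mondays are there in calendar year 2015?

52

1 January 2015 is a Thursday.
That's 365 days from start to end, counting both.
365 = 7 × 52 + 1, so there are 52 full weeks plus 1 extra day.
Each full week contributes one Monday: 52 so far.
The 1 extra day is Thu — none qualify.
Total: 52 + 0 = 52.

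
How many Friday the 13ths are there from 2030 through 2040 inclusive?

Friday-the-13ths by year:
2030: Sep, Dec
2031: Jun
2032: Feb, Aug
2033: May
2034: Jan, Oct
2035: Apr, Jul
2036: Jun
2037: Feb, Mar, Nov
2038: Aug
2039: May
2040: Jan, Apr, Jul

19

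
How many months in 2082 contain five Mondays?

A month has five Mondays exactly when Monday falls within its first (length − 28) days.
Jan: 31 days, starts Thu → 5 of Thu, Fri, Sat
Feb: 28 days, starts Sun → 5 of (none)
Mar: 31 days, starts Sun → 5 of Sun, Mon, Tue ✓
Apr: 30 days, starts Wed → 5 of Wed, Thu
May: 31 days, starts Fri → 5 of Fri, Sat, Sun
Jun: 30 days, starts Mon → 5 of Mon, Tue ✓
Jul: 31 days, starts Wed → 5 of Wed, Thu, Fri
Aug: 31 days, starts Sat → 5 of Sat, Sun, Mon ✓
Sep: 30 days, starts Tue → 5 of Tue, Wed
Oct: 31 days, starts Thu → 5 of Thu, Fri, Sat
Nov: 30 days, starts Sun → 5 of Sun, Mon ✓
Dec: 31 days, starts Tue → 5 of Tue, Wed, Thu
Months with five Mondays: Mar, Jun, Aug, Nov.

4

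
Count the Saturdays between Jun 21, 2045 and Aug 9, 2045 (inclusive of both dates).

7

Jun 21, 2045 is a Wednesday.
That's 50 days from start to end, counting both.
50 = 7 × 7 + 1, so there are 7 full weeks plus 1 extra day.
Each full week contributes one Saturday: 7 so far.
The 1 extra day is Wed — none qualify.
Total: 7 + 0 = 7.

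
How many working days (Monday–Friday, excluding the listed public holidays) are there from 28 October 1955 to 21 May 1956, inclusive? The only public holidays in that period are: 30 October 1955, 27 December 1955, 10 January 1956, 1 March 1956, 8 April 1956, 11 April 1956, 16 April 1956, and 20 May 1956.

28 October 1955 is a Friday.
That's 207 days from start to end, counting both.
207 = 7 × 29 + 4, so there are 29 full weeks plus 4 extra days.
Each full week contributes 5 weekdays (Mon–Fri): 29 × 5 = 145.
The 4 extra days are Friday, Saturday, Sunday, Monday — 2 of them qualify.
Total: 145 + 2 = 147.
Holidays: 30 October 1955 (Sun); 27 December 1955 (Tue); 10 January 1956 (Tue); 1 March 1956 (Thu); 8 April 1956 (Sun); 11 April 1956 (Wed); 16 April 1956 (Mon); 20 May 1956 (Sun).
5 of the 8 holidays fall on weekdays; the rest are weekends and were already excluded.
Business days: 147 − 5 = 142.

142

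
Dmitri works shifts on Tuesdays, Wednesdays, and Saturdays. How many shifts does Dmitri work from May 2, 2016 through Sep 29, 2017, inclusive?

221

May 2, 2016 is a Monday.
That's 516 days from start to end, counting both.
516 = 7 × 73 + 5, so there are 73 full weeks plus 5 extra days.
Each full week contributes 3 days from the set (Tue, Wed, Sat): 73 × 3 = 219.
The 5 extra days are Mon, Tue, Wed, Thu, Fri — 2 of them qualify.
Total: 219 + 2 = 221.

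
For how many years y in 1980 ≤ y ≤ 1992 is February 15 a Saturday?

2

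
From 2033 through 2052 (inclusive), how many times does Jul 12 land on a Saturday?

2

Day of week of July 12 in each year:
2033: Tue, 2034: Wed, 2035: Thu, 2036: Sat ✓, 2037: Sun, 2038: Mon, 2039: Tue, 2040: Thu, 2041: Fri, 2042: Sat ✓, 2043: Sun, 2044: Tue, 2045: Wed, 2046: Thu, 2047: Fri, 2048: Sun, 2049: Mon, 2050: Tue, 2051: Wed, 2052: Fri
Saturdays: 2036, 2042.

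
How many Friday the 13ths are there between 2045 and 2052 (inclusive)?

14

Friday-the-13ths by year:
2045: Jan, Oct
2046: Apr, Jul
2047: Sep, Dec
2048: Mar, Nov
2049: Aug
2050: May
2051: Jan, Oct
2052: Sep, Dec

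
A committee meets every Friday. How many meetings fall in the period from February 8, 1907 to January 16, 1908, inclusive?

49

February 8, 1907 is a Friday.
That's 343 days from start to end, counting both.
343 = 7 × 49, so the span is exactly 49 full weeks.
Each full week contributes one Friday: 49 so far.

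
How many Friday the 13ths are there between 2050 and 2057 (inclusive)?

13

Friday-the-13ths by year:
2050: May
2051: Jan, Oct
2052: Sep, Dec
2053: Jun
2054: Feb, Mar, Nov
2055: Aug
2056: Oct
2057: Apr, Jul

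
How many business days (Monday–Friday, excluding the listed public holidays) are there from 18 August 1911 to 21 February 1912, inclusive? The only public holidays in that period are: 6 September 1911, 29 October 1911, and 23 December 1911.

133

18 August 1911 is a Friday.
The range spans 188 days (inclusive of both endpoints).
188 = 7 × 26 + 6, so there are 26 full weeks plus 6 extra days.
Each full week contributes 5 weekdays (Mon–Fri): 26 × 5 = 130.
The 6 extra days are Fri, Sat, Sun, Mon, Tue, Wed — 4 of them qualify.
Total: 130 + 4 = 134.
Holidays: 6 September 1911 (Wed); 29 October 1911 (Sun); 23 December 1911 (Sat).
1 of the 3 holidays fall on weekdays; the rest are weekends and were already excluded.
Business days: 134 − 1 = 133.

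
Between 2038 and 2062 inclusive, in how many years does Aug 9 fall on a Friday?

Day of week of August 9 in each year:
2038: Mon, 2039: Tue, 2040: Thu, 2041: Fri ✓, 2042: Sat, 2043: Sun, 2044: Tue, 2045: Wed, 2046: Thu, 2047: Fri ✓, 2048: Sun, 2049: Mon, 2050: Tue, 2051: Wed, 2052: Fri ✓, 2053: Sat, 2054: Sun, 2055: Mon, 2056: Wed, 2057: Thu, 2058: Fri ✓, 2059: Sat, 2060: Mon, 2061: Tue, 2062: Wed
Fridays: 2041, 2047, 2052, 2058.

4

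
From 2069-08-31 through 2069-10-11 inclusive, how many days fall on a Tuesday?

2069-08-31 is a Saturday.
From 2069-08-31 to 2069-10-11 is 42 days inclusive.
42 = 7 × 6, so the span is exactly 6 full weeks.
Each full week contributes one Tuesday: 6 so far.

6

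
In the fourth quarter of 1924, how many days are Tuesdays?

1924-10-01 is a Wednesday.
The range spans 92 days (inclusive of both endpoints).
92 = 7 × 13 + 1, so there are 13 full weeks plus 1 extra day.
Each full week contributes one Tuesday: 13 so far.
The 1 extra day is Wed — none qualify.
Total: 13 + 0 = 13.

13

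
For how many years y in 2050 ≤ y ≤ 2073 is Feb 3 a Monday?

3

Day of week of February 3 in each year:
2050: Thu, 2051: Fri, 2052: Sat, 2053: Mon ✓, 2054: Tue, 2055: Wed, 2056: Thu, 2057: Sat, 2058: Sun, 2059: Mon ✓, 2060: Tue, 2061: Thu, 2062: Fri, 2063: Sat, 2064: Sun, 2065: Tue, 2066: Wed, 2067: Thu, 2068: Fri, 2069: Sun, 2070: Mon ✓, 2071: Tue, 2072: Wed, 2073: Fri
Mondays: 2053, 2059, 2070.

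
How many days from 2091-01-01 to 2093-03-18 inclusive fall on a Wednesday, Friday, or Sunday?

346

2091-01-01 is a Monday.
That's 808 days from start to end, counting both.
808 = 7 × 115 + 3, so there are 115 full weeks plus 3 extra days.
Each full week contributes 3 days from the set (Wed, Fri, Sun): 115 × 3 = 345.
The 3 extra days are Mon, Tue, Wed — 1 of them qualifies.
Total: 345 + 1 = 346.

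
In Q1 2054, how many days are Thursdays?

13

January 1, 2054 is a Thursday.
From January 1, 2054 to March 31, 2054 is 90 days inclusive.
90 = 7 × 12 + 6, so there are 12 full weeks plus 6 extra days.
Each full week contributes one Thursday: 12 so far.
The 6 extra days are Thu, Fri, Sat, Sun, Mon, Tue — 1 of them qualifies.
Total: 12 + 1 = 13.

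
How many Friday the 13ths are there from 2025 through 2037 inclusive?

Friday-the-13ths by year:
2025: Jun
2026: Feb, Mar, Nov
2027: Aug
2028: Oct
2029: Apr, Jul
2030: Sep, Dec
2031: Jun
2032: Feb, Aug
2033: May
2034: Jan, Oct
2035: Apr, Jul
2036: Jun
2037: Feb, Mar, Nov

22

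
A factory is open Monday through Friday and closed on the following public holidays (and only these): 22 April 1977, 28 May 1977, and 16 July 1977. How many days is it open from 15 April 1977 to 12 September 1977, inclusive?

106 business days

15 April 1977 is a Friday.
From 15 April 1977 to 12 September 1977 is 151 days inclusive.
151 = 7 × 21 + 4, so there are 21 full weeks plus 4 extra days.
Each full week contributes 5 weekdays (Mon–Fri): 21 × 5 = 105.
The 4 extra days are Friday, Saturday, Sunday, Monday — 2 of them qualify.
Total: 105 + 2 = 107.
Holidays: 22 April 1977 (Fri); 28 May 1977 (Sat); 16 July 1977 (Sat).
1 of the 3 holidays fall on weekdays; the rest are weekends and were already excluded.
Business days: 107 − 1 = 106.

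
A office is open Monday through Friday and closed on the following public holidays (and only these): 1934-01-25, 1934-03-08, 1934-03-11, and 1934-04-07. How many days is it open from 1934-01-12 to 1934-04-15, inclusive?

1934-01-12 is a Friday.
From 1934-01-12 to 1934-04-15 is 94 days inclusive.
94 = 7 × 13 + 3, so there are 13 full weeks plus 3 extra days.
Each full week contributes 5 weekdays (Mon–Fri): 13 × 5 = 65.
The 3 extra days are Fri, Sat, Sun — 1 of them qualifies.
Total: 65 + 1 = 66.
Holidays: 1934-01-25 (Thu); 1934-03-08 (Thu); 1934-03-11 (Sun); 1934-04-07 (Sat).
2 of the 4 holidays fall on weekdays; the rest are weekends and were already excluded.
Business days: 66 − 2 = 64.

64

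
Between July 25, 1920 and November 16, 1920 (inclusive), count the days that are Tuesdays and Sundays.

July 25, 1920 is a Sunday.
The range spans 115 days (inclusive of both endpoints).
115 = 7 × 16 + 3, so there are 16 full weeks plus 3 extra days.
Each full week contributes 2 days from the set (Tue, Sun): 16 × 2 = 32.
The 3 extra days are Sunday, Monday, Tuesday — 2 of them qualify.
Total: 32 + 2 = 34.

34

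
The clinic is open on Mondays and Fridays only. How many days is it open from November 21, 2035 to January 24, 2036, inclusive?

18

November 21, 2035 is a Wednesday.
The range spans 65 days (inclusive of both endpoints).
65 = 7 × 9 + 2, so there are 9 full weeks plus 2 extra days.
Each full week contributes 2 days from the set (Mon, Fri): 9 × 2 = 18.
The 2 extra days are Wed, Thu — none qualify.
Total: 18 + 0 = 18.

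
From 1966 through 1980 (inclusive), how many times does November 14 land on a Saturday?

1

Day of week of November 14 in each year:
1966: Mon, 1967: Tue, 1968: Thu, 1969: Fri, 1970: Sat ✓, 1971: Sun, 1972: Tue, 1973: Wed, 1974: Thu, 1975: Fri, 1976: Sun, 1977: Mon, 1978: Tue, 1979: Wed, 1980: Fri
Saturdays: 1970.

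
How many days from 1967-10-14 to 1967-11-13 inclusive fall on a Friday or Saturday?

1967-10-14 is a Saturday.
From 1967-10-14 to 1967-11-13 is 31 days inclusive.
31 = 7 × 4 + 3, so there are 4 full weeks plus 3 extra days.
Each full week contributes 2 days from the set (Fri, Sat): 4 × 2 = 8.
The 3 extra days are Sat, Sun, Mon — 1 of them qualifies.
Total: 8 + 1 = 9.

9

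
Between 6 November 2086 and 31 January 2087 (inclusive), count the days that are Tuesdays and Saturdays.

24

6 November 2086 is a Wednesday.
From 6 November 2086 to 31 January 2087 is 87 days inclusive.
87 = 7 × 12 + 3, so there are 12 full weeks plus 3 extra days.
Each full week contributes 2 days from the set (Tue, Sat): 12 × 2 = 24.
The 3 extra days are Wed, Thu, Fri — none qualify.
Total: 24 + 0 = 24.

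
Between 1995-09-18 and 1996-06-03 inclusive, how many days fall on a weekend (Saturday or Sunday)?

74

1995-09-18 is a Monday.
The range spans 260 days (inclusive of both endpoints).
260 = 7 × 37 + 1, so there are 37 full weeks plus 1 extra day.
Each full week contributes 2 weekend days (Sat, Sun): 37 × 2 = 74.
The 1 extra day is Mon — none qualify.
Total: 74 + 0 = 74.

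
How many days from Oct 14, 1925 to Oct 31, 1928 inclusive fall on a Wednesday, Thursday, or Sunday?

478

Oct 14, 1925 is a Wednesday.
The range spans 1114 days (inclusive of both endpoints).
1114 = 7 × 159 + 1, so there are 159 full weeks plus 1 extra day.
Each full week contributes 3 days from the set (Wed, Thu, Sun): 159 × 3 = 477.
The 1 extra day is Wednesday — 1 of them qualifies.
Total: 477 + 1 = 478.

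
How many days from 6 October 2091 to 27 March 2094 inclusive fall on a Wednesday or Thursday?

258

6 October 2091 is a Saturday.
That's 904 days from start to end, counting both.
904 = 7 × 129 + 1, so there are 129 full weeks plus 1 extra day.
Each full week contributes 2 days from the set (Wed, Thu): 129 × 2 = 258.
The 1 extra day is Sat — none qualify.
Total: 258 + 0 = 258.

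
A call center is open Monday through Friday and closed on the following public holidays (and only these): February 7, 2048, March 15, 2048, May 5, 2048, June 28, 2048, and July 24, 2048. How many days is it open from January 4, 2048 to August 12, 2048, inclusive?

January 4, 2048 is a Saturday.
From January 4, 2048 to August 12, 2048 is 222 days inclusive.
222 = 7 × 31 + 5, so there are 31 full weeks plus 5 extra days.
Each full week contributes 5 weekdays (Mon–Fri): 31 × 5 = 155.
The 5 extra days are Sat, Sun, Mon, Tue, Wed — 3 of them qualify.
Total: 155 + 3 = 158.
Holidays: February 7, 2048 (Fri); March 15, 2048 (Sun); May 5, 2048 (Tue); June 28, 2048 (Sun); July 24, 2048 (Fri).
3 of the 5 holidays fall on weekdays; the rest are weekends and were already excluded.
Business days: 158 − 3 = 155.

155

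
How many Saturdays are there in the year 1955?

53

January 1, 1955 is a Saturday.
That's 365 days from start to end, counting both.
365 = 7 × 52 + 1, so there are 52 full weeks plus 1 extra day.
Each full week contributes one Saturday: 52 so far.
The 1 extra day is Sat — 1 of them qualifies.
Total: 52 + 1 = 53.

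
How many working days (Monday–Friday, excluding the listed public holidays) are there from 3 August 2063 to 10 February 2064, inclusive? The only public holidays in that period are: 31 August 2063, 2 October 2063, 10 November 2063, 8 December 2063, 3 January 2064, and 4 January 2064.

3 August 2063 is a Friday.
The range spans 192 days (inclusive of both endpoints).
192 = 7 × 27 + 3, so there are 27 full weeks plus 3 extra days.
Each full week contributes 5 weekdays (Mon–Fri): 27 × 5 = 135.
The 3 extra days are Fri, Sat, Sun — 1 of them qualifies.
Total: 135 + 1 = 136.
Holidays: 31 August 2063 (Fri); 2 October 2063 (Tue); 10 November 2063 (Sat); 8 December 2063 (Sat); 3 January 2064 (Thu); 4 January 2064 (Fri).
4 of the 6 holidays fall on weekdays; the rest are weekends and were already excluded.
Business days: 136 − 4 = 132.

132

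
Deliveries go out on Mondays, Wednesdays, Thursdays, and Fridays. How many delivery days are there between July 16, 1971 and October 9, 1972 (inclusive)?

July 16, 1971 is a Friday.
From July 16, 1971 to October 9, 1972 is 452 days inclusive.
452 = 7 × 64 + 4, so there are 64 full weeks plus 4 extra days.
Each full week contributes 4 days from the set (Mon, Wed, Thu, Fri): 64 × 4 = 256.
The 4 extra days are Fri, Sat, Sun, Mon — 2 of them qualify.
Total: 256 + 2 = 258.

258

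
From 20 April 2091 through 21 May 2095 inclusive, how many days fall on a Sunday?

20 April 2091 is a Friday.
The range spans 1493 days (inclusive of both endpoints).
1493 = 7 × 213 + 2, so there are 213 full weeks plus 2 extra days.
Each full week contributes one Sunday: 213 so far.
The 2 extra days are Friday, Saturday — none qualify.
Total: 213 + 0 = 213.

213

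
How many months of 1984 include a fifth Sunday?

5

A month has five Sundays exactly when Sunday falls within its first (length − 28) days.
Jan: 31 days, starts Sun → 5 of Sun, Mon, Tue ✓
Feb: 29 days, starts Wed → 5 of Wed
Mar: 31 days, starts Thu → 5 of Thu, Fri, Sat
Apr: 30 days, starts Sun → 5 of Sun, Mon ✓
May: 31 days, starts Tue → 5 of Tue, Wed, Thu
Jun: 30 days, starts Fri → 5 of Fri, Sat
Jul: 31 days, starts Sun → 5 of Sun, Mon, Tue ✓
Aug: 31 days, starts Wed → 5 of Wed, Thu, Fri
Sep: 30 days, starts Sat → 5 of Sat, Sun ✓
Oct: 31 days, starts Mon → 5 of Mon, Tue, Wed
Nov: 30 days, starts Thu → 5 of Thu, Fri
Dec: 31 days, starts Sat → 5 of Sat, Sun, Mon ✓
Months with five Sundays: Jan, Apr, Jul, Sep, Dec.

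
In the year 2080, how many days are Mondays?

53

1 January 2080 is a Monday.
That's 366 days from start to end, counting both.
366 = 7 × 52 + 2, so there are 52 full weeks plus 2 extra days.
Each full week contributes one Monday: 52 so far.
The 2 extra days are Monday, Tuesday — 1 of them qualifies.
Total: 52 + 1 = 53.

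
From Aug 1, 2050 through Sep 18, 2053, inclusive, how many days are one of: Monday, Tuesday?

328

Aug 1, 2050 is a Monday.
The range spans 1145 days (inclusive of both endpoints).
1145 = 7 × 163 + 4, so there are 163 full weeks plus 4 extra days.
Each full week contributes 2 days from the set (Mon, Tue): 163 × 2 = 326.
The 4 extra days are Mon, Tue, Wed, Thu — 2 of them qualify.
Total: 326 + 2 = 328.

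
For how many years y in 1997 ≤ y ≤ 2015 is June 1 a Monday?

Day of week of June 1 in each year:
1997: Sun, 1998: Mon ✓, 1999: Tue, 2000: Thu, 2001: Fri, 2002: Sat, 2003: Sun, 2004: Tue, 2005: Wed, 2006: Thu, 2007: Fri, 2008: Sun, 2009: Mon ✓, 2010: Tue, 2011: Wed, 2012: Fri, 2013: Sat, 2014: Sun, 2015: Mon ✓
Mondays: 1998, 2009, 2015.

3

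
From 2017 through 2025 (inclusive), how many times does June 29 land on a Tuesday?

Day of week of June 29 in each year:
2017: Thu, 2018: Fri, 2019: Sat, 2020: Mon, 2021: Tue ✓, 2022: Wed, 2023: Thu, 2024: Sat, 2025: Sun
Tuesdays: 2021.

1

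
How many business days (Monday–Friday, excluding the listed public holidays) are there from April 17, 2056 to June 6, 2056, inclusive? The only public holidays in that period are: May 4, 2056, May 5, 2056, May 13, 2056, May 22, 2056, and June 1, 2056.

April 17, 2056 is a Monday.
That's 51 days from start to end, counting both.
51 = 7 × 7 + 2, so there are 7 full weeks plus 2 extra days.
Each full week contributes 5 weekdays (Mon–Fri): 7 × 5 = 35.
The 2 extra days are Monday, Tuesday — 2 of them qualify.
Total: 35 + 2 = 37.
Holidays: May 4, 2056 (Thu); May 5, 2056 (Fri); May 13, 2056 (Sat); May 22, 2056 (Mon); June 1, 2056 (Thu).
4 of the 5 holidays fall on weekdays; the rest are weekends and were already excluded.
Business days: 37 − 4 = 33.

33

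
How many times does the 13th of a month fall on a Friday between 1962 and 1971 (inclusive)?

Friday-the-13ths by year:
1962: Apr, Jul
1963: Sep, Dec
1964: Mar, Nov
1965: Aug
1966: May
1967: Jan, Oct
1968: Sep, Dec
1969: Jun
1970: Feb, Mar, Nov
1971: Aug

17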